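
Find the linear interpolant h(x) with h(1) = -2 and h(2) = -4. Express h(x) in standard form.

Build the Lagrange basis polynomials:
L_0(x) = (x - 2) / [-1] = -x + 2
L_1(x) = (x - 1) / [1] = x - 1
h(x) = (-2)·L_0 + (-4)·L_1
  (-2)·L_0(x) = 2x - 4
  (-4)·L_1(x) = -4x + 4
Adding term by term: -2x

h(x) = -2x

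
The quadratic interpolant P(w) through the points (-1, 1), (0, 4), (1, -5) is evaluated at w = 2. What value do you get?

-26

Evaluate each Lagrange basis at w = 2:
L_0(2) = (2)·(1)/[(-1)·(-2)] = 1
L_1(2) = (3)·(1)/[(1)·(-1)] = -3
L_2(2) = (3)·(2)/[(2)·(1)] = 3
Sum: 1·(1) + 4·(-3) + (-5)·(3) = -26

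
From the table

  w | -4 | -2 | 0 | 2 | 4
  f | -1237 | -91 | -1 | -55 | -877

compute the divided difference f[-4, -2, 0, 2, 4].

-4

f[-4,-2] = (-91 - (-1237)) / (-2 - (-4)) = 573
f[-2,0] = (-1 - (-91)) / (0 - (-2)) = 45
f[0,2] = (-55 - (-1)) / (2 - 0) = -27
f[2,4] = (-877 - (-55)) / (4 - 2) = -411
f[-4,-2,0] = (45 - 573) / (0 - (-4)) = -132
f[-2,0,2] = (-27 - 45) / (2 - (-2)) = -18
f[0,2,4] = (-411 - (-27)) / (4 - 0) = -96
f[-4,-2,0,2] = (-18 - (-132)) / (2 - (-4)) = 19
f[-2,0,2,4] = (-96 - (-18)) / (4 - (-2)) = -13
f[-4,-2,0,2,4] = (-13 - 19) / (4 - (-4)) = -4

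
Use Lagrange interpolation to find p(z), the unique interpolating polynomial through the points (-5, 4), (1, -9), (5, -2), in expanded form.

Build the Lagrange basis polynomials:
L_0(z) = (z - 1)(z - 5) / [60] = (1/60)z^2 - (1/10)z + 1/12
L_1(z) = (z + 5)(z - 5) / [-24] = -(1/24)z^2 + 25/24
L_2(z) = (z + 5)(z - 1) / [40] = (1/40)z^2 + (1/10)z - 1/8
p(z) = 4·L_0 + (-9)·L_1 + (-2)·L_2
  4·L_0(z) = (1/15)z^2 - (2/5)z + 1/3
  (-9)·L_1(z) = (3/8)z^2 - 75/8
  (-2)·L_2(z) = -(1/20)z^2 - (1/5)z + 1/4
Adding term by term: (47/120)z^2 - (3/5)z - 211/24

p(z) = (47/120)z^2 - (3/5)z - 211/24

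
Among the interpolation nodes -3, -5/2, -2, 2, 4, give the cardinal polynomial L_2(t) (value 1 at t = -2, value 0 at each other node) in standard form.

L_2(t) = (t + 3)(t + 5/2)(t - 2)(t - 4) / [(1)·(1/2)·(-4)·(-6)]
       = (t^4 - (1/2)t^3 - (35/2)t^2 - t + 60) / (12)

L_2(t) = (1/12)t^4 - (1/24)t^3 - (35/24)t^2 - (1/12)t + 5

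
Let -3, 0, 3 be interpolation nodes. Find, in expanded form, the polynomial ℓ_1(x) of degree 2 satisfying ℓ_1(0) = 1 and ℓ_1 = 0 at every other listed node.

ℓ_1(x) = -(1/9)x^2 + 1

ℓ_1(x) = (x + 3)(x - 3) / [(3)·(-3)]
       = (x^2 - 9) / (-9)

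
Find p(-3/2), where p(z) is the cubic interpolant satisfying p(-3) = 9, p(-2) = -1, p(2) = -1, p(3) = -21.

Evaluate each Lagrange basis at z = -3/2:
L_0(-3/2) = (1/2)·(-7/2)·(-9/2)/[(-1)·(-5)·(-6)] = -21/80
L_1(-3/2) = (3/2)·(-7/2)·(-9/2)/[(1)·(-4)·(-5)] = 189/160
L_2(-3/2) = (3/2)·(1/2)·(-9/2)/[(5)·(4)·(-1)] = 27/160
L_3(-3/2) = (3/2)·(1/2)·(-7/2)/[(6)·(5)·(1)] = -7/80
Sum: 9·(-21/80) + (-1)·(189/160) + (-1)·(27/160) + (-21)·(-7/80) = -15/8

-15/8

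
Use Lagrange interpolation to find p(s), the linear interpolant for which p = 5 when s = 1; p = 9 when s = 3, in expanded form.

p(s) = 2s + 3

Build the Lagrange basis polynomials:
L_0(s) = (s - 3) / [-2] = -(1/2)s + 3/2
L_1(s) = (s - 1) / [2] = (1/2)s - 1/2
p(s) = 5·L_0 + 9·L_1
  5·L_0(s) = -(5/2)s + 15/2
  9·L_1(s) = (9/2)s - 9/2
Adding term by term: 2s + 3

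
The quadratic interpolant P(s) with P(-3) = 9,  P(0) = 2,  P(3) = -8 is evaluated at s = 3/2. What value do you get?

-21/8

L_0(3/2) = (3/2)·(-3/2)/[(-3)·(-6)] = -1/8
L_1(3/2) = (9/2)·(-3/2)/[(3)·(-3)] = 3/4
L_2(3/2) = (9/2)·(3/2)/[(6)·(3)] = 3/8
Sum: 9·(-1/8) + 2·(3/4) + (-8)·(3/8) = -21/8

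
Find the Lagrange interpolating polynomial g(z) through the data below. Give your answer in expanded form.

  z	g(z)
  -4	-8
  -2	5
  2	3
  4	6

g(z) = (3/16)z^3 - (5/12)z^2 - (5/4)z + 17/3

Build the Lagrange basis polynomials:
L_0(z) = (z + 2)(z - 2)(z - 4) / [-96] = -(1/96)z^3 + (1/24)z^2 + (1/24)z - 1/6
L_1(z) = (z + 4)(z - 2)(z - 4) / [48] = (1/48)z^3 - (1/24)z^2 - (1/3)z + 2/3
L_2(z) = (z + 4)(z + 2)(z - 4) / [-48] = -(1/48)z^3 - (1/24)z^2 + (1/3)z + 2/3
L_3(z) = (z + 4)(z + 2)(z - 2) / [96] = (1/96)z^3 + (1/24)z^2 - (1/24)z - 1/6
g(z) = (-8)·L_0 + 5·L_1 + 3·L_2 + 6·L_3
  (-8)·L_0(z) = (1/12)z^3 - (1/3)z^2 - (1/3)z + 4/3
  5·L_1(z) = (5/48)z^3 - (5/24)z^2 - (5/3)z + 10/3
  3·L_2(z) = -(1/16)z^3 - (1/8)z^2 + z + 2
  6·L_3(z) = (1/16)z^3 + (1/4)z^2 - (1/4)z - 1
Adding term by term: (3/16)z^3 - (5/12)z^2 - (5/4)z + 17/3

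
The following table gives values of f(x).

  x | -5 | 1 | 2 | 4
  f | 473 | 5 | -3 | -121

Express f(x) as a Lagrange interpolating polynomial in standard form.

f(x) = -3x^3 + 4x^2 + x + 3

Build the Lagrange basis polynomials:
L_0(x) = (x - 1)(x - 2)(x - 4) / [-378] = -(1/378)x^3 + (1/54)x^2 - (1/27)x + 4/189
L_1(x) = (x + 5)(x - 2)(x - 4) / [18] = (1/18)x^3 - (1/18)x^2 - (11/9)x + 20/9
L_2(x) = (x + 5)(x - 1)(x - 4) / [-14] = -(1/14)x^3 + (3/2)x - 10/7
L_3(x) = (x + 5)(x - 1)(x - 2) / [54] = (1/54)x^3 + (1/27)x^2 - (13/54)x + 5/27
f(x) = 473·L_0 + 5·L_1 + (-3)·L_2 + (-121)·L_3
  473·L_0(x) = -(473/378)x^3 + (473/54)x^2 - (473/27)x + 1892/189
  5·L_1(x) = (5/18)x^3 - (5/18)x^2 - (55/9)x + 100/9
  (-3)·L_2(x) = (3/14)x^3 - (9/2)x + 30/7
  (-121)·L_3(x) = -(121/54)x^3 - (121/27)x^2 + (1573/54)x - 605/27
Adding term by term: -3x^3 + 4x^2 + x + 3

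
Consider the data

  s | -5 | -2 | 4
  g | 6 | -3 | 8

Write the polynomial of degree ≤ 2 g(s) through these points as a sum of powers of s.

g(s) = (29/54)s^2 + (41/54)s - 98/27

Newton's divided differences:
g[-5,-2] = (-3 - 6) / (-2 - (-5)) = -3
g[-2,4] = (8 - (-3)) / (4 - (-2)) = 11/6
g[-5,-2,4] = (11/6 - (-3)) / (4 - (-5)) = 29/54
g(s) = 6 + (-3)·(s + 5) + (29/54)·(s + 5)(s + 2)
Expanding: g(s) = (29/54)s^2 + (41/54)s - 98/27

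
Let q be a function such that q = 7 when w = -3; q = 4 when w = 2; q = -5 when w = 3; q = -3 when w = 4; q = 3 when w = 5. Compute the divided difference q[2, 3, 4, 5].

-7/6

q[2,3] = (-5 - 4) / (3 - 2) = -9
q[3,4] = (-3 - (-5)) / (4 - 3) = 2
q[4,5] = (3 - (-3)) / (5 - 4) = 6
q[2,3,4] = (2 - (-9)) / (4 - 2) = 11/2
q[3,4,5] = (6 - 2) / (5 - 3) = 2
q[2,3,4,5] = (2 - 11/2) / (5 - 2) = -7/6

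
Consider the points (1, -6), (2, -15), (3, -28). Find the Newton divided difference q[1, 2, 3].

q[1,2] = (-15 - (-6)) / (2 - 1) = -9
q[2,3] = (-28 - (-15)) / (3 - 2) = -13
q[1,2,3] = (-13 - (-9)) / (3 - 1) = -2

-2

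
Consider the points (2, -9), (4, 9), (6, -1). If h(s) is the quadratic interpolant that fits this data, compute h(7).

L_0(7) = (3)·(1)/[(-2)·(-4)] = 3/8
L_1(7) = (5)·(1)/[(2)·(-2)] = -5/4
L_2(7) = (5)·(3)/[(4)·(2)] = 15/8
Sum: (-9)·(3/8) + 9·(-5/4) + (-1)·(15/8) = -33/2

-33/2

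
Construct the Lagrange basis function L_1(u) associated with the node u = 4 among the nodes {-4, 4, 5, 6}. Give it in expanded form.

L_1(u) = (1/16)u^3 - (7/16)u^2 - (7/8)u + 15/2

L_1(u) = (u + 4)(u - 5)(u - 6) / [(8)·(-1)·(-2)]
       = (u^3 - 7u^2 - 14u + 120) / (16)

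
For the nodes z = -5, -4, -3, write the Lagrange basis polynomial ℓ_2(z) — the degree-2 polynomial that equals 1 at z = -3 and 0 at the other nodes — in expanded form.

ℓ_2(z) = (z + 5)(z + 4) / [(2)·(1)]
       = (z^2 + 9z + 20) / (2)

ℓ_2(z) = (1/2)z^2 + (9/2)z + 10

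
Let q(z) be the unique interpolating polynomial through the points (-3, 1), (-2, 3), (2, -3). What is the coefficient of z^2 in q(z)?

The leading coefficient equals the top divided difference q[-3,-2,2].
q[-3,-2] = (3 - 1) / (-2 - (-3)) = 2
q[-2,2] = (-3 - 3) / (2 - (-2)) = -3/2
q[-3,-2,2] = (-3/2 - 2) / (2 - (-3)) = -7/10

-7/10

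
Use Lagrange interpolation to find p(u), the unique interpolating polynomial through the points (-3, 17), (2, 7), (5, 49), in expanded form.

Build the Lagrange basis polynomials:
L_0(u) = (u - 2)(u - 5) / [40] = (1/40)u^2 - (7/40)u + 1/4
L_1(u) = (u + 3)(u - 5) / [-15] = -(1/15)u^2 + (2/15)u + 1
L_2(u) = (u + 3)(u - 2) / [24] = (1/24)u^2 + (1/24)u - 1/4
p(u) = 17·L_0 + 7·L_1 + 49·L_2
  17·L_0(u) = (17/40)u^2 - (119/40)u + 17/4
  7·L_1(u) = -(7/15)u^2 + (14/15)u + 7
  49·L_2(u) = (49/24)u^2 + (49/24)u - 49/4
Adding term by term: 2u^2 - 1

p(u) = 2u^2 - 1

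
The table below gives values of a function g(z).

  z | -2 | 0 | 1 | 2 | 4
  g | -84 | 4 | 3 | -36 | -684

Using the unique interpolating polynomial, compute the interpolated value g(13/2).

-79119/16

Using Newton's divided-difference form:
g[-2,0] = (4 - (-84)) / (0 - (-2)) = 44
g[0,1] = (3 - 4) / (1 - 0) = -1
g[1,2] = (-36 - 3) / (2 - 1) = -39
g[2,4] = (-684 - (-36)) / (4 - 2) = -324
g[-2,0,1] = (-1 - 44) / (1 - (-2)) = -15
g[0,1,2] = (-39 - (-1)) / (2 - 0) = -19
g[1,2,4] = (-324 - (-39)) / (4 - 1) = -95
g[-2,0,1,2] = (-19 - (-15)) / (2 - (-2)) = -1
g[0,1,2,4] = (-95 - (-19)) / (4 - 0) = -19
g[-2,0,1,2,4] = (-19 - (-1)) / (4 - (-2)) = -3
g(13/2) = -84 + 44·(17/2) + (-15)·(17/2)·(13/2) + (-1)·(17/2)·(13/2)·(11/2) + (-3)·(17/2)·(13/2)·(11/2)·(9/2) = -79119/16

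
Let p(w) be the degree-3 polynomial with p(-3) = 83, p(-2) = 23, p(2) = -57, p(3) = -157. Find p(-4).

Evaluate each Lagrange basis at w = -4:
L_0(-4) = (-2)·(-6)·(-7)/[(-1)·(-5)·(-6)] = 14/5
L_1(-4) = (-1)·(-6)·(-7)/[(1)·(-4)·(-5)] = -21/10
L_2(-4) = (-1)·(-2)·(-7)/[(5)·(4)·(-1)] = 7/10
L_3(-4) = (-1)·(-2)·(-6)/[(6)·(5)·(1)] = -2/5
Sum: 83·(14/5) + 23·(-21/10) + (-57)·(7/10) + (-157)·(-2/5) = 207

207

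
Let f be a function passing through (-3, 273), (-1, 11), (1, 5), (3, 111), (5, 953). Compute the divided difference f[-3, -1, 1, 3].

f[-3,-1] = (11 - 273) / (-1 - (-3)) = -131
f[-1,1] = (5 - 11) / (1 - (-1)) = -3
f[1,3] = (111 - 5) / (3 - 1) = 53
f[-3,-1,1] = (-3 - (-131)) / (1 - (-3)) = 32
f[-1,1,3] = (53 - (-3)) / (3 - (-1)) = 14
f[-3,-1,1,3] = (14 - 32) / (3 - (-3)) = -3

-3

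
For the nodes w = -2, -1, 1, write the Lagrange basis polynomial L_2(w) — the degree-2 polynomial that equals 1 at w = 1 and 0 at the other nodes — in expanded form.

L_2(w) = (w + 2)(w + 1) / [(3)·(2)]
       = (w^2 + 3w + 2) / (6)

L_2(w) = (1/6)w^2 + (1/2)w + 1/3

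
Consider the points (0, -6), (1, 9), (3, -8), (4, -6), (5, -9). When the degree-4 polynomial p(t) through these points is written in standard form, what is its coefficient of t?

626/15

Build the Lagrange basis polynomials:
L_0(t) = (t - 1)(t - 3)(t - 4)(t - 5) / [60] = (1/60)t^4 - (13/60)t^3 + (59/60)t^2 - (107/60)t + 1
L_1(t) = t(t - 3)(t - 4)(t - 5) / [-24] = -(1/24)t^4 + (1/2)t^3 - (47/24)t^2 + (5/2)t
L_2(t) = t(t - 1)(t - 4)(t - 5) / [12] = (1/12)t^4 - (5/6)t^3 + (29/12)t^2 - (5/3)t
L_3(t) = t(t - 1)(t - 3)(t - 5) / [-12] = -(1/12)t^4 + (3/4)t^3 - (23/12)t^2 + (5/4)t
L_4(t) = t(t - 1)(t - 3)(t - 4) / [40] = (1/40)t^4 - (1/5)t^3 + (19/40)t^2 - (3/10)t
p(t) = (-6)·L_0 + 9·L_1 + (-8)·L_2 + (-6)·L_3 + (-9)·L_4
Only the coefficient of t is needed; take it from each L_i and combine:
(-6)·(-107/60) + 9·(5/2) + (-8)·(-5/3) + (-6)·(5/4) + (-9)·(-3/10) = 626/15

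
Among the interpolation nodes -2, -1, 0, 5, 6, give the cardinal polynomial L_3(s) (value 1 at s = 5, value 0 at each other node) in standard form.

L_3(s) = (s + 2)(s + 1)s(s - 6) / [(7)·(6)·(5)·(-1)]
       = (s^4 - 3s^3 - 16s^2 - 12s) / (-210)

L_3(s) = -(1/210)s^4 + (1/70)s^3 + (8/105)s^2 + (2/35)s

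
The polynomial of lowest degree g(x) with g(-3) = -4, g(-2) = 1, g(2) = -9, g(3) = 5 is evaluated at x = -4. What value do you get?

-108/5

Evaluate each Lagrange basis at x = -4:
L_0(-4) = (-2)·(-6)·(-7)/[(-1)·(-5)·(-6)] = 14/5
L_1(-4) = (-1)·(-6)·(-7)/[(1)·(-4)·(-5)] = -21/10
L_2(-4) = (-1)·(-2)·(-7)/[(5)·(4)·(-1)] = 7/10
L_3(-4) = (-1)·(-2)·(-6)/[(6)·(5)·(1)] = -2/5
Sum: (-4)·(14/5) + 1·(-21/10) + (-9)·(7/10) + 5·(-2/5) = -108/5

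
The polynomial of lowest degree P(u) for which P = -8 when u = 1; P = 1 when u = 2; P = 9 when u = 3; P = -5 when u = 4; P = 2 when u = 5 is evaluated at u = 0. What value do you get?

Using Newton's divided-difference form:
P[1,2] = (1 - (-8)) / (2 - 1) = 9
P[2,3] = (9 - 1) / (3 - 2) = 8
P[3,4] = (-5 - 9) / (4 - 3) = -14
P[4,5] = (2 - (-5)) / (5 - 4) = 7
P[1,2,3] = (8 - 9) / (3 - 1) = -1/2
P[2,3,4] = (-14 - 8) / (4 - 2) = -11
P[3,4,5] = (7 - (-14)) / (5 - 3) = 21/2
P[1,2,3,4] = (-11 - (-1/2)) / (4 - 1) = -7/2
P[2,3,4,5] = (21/2 - (-11)) / (5 - 2) = 43/6
P[1,2,3,4,5] = (43/6 - (-7/2)) / (5 - 1) = 8/3
P(0) = -8 + 9·(-1) + (-1/2)·(-1)·(-2) + (-7/2)·(-1)·(-2)·(-3) + (8/3)·(-1)·(-2)·(-3)·(-4) = 67

67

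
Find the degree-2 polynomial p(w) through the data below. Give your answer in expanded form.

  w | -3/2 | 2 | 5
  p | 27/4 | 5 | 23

p(w) = w^2 - w + 3

Build the Lagrange basis polynomials:
L_0(w) = (w - 2)(w - 5) / [91/4] = (4/91)w^2 - (4/13)w + 40/91
L_1(w) = (w + 3/2)(w - 5) / [-21/2] = -(2/21)w^2 + (1/3)w + 5/7
L_2(w) = (w + 3/2)(w - 2) / [39/2] = (2/39)w^2 - (1/39)w - 2/13
p(w) = (27/4)·L_0 + 5·L_1 + 23·L_2
  (27/4)·L_0(w) = (27/91)w^2 - (27/13)w + 270/91
  5·L_1(w) = -(10/21)w^2 + (5/3)w + 25/7
  23·L_2(w) = (46/39)w^2 - (23/39)w - 46/13
Adding term by term: w^2 - w + 3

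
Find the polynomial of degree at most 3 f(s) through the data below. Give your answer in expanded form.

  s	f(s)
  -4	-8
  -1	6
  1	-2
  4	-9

Newton's divided differences:
f[-4,-1] = (6 - (-8)) / (-1 - (-4)) = 14/3
f[-1,1] = (-2 - 6) / (1 - (-1)) = -4
f[1,4] = (-9 - (-2)) / (4 - 1) = -7/3
f[-4,-1,1] = (-4 - 14/3) / (1 - (-4)) = -26/15
f[-1,1,4] = (-7/3 - (-4)) / (4 - (-1)) = 1/3
f[-4,-1,1,4] = (1/3 - (-26/15)) / (4 - (-4)) = 31/120
f(s) = -8 + (14/3)·(s + 4) + (-26/15)·(s + 4)(s + 1) + (31/120)·(s + 4)(s + 1)(s - 1)
Expanding: f(s) = (31/120)s^3 - (7/10)s^2 - (511/120)s + 27/10

f(s) = (31/120)s^3 - (7/10)s^2 - (511/120)s + 27/10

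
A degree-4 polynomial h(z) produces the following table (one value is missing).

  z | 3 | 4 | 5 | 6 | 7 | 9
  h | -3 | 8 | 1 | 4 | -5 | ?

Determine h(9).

The 5 known values determine h uniquely (degree ≤ 4).
Evaluate each Lagrange basis at z = 9:
L_0(9) = (5)·(4)·(3)·(2)/[(-1)·(-2)·(-3)·(-4)] = 5
L_1(9) = (6)·(4)·(3)·(2)/[(1)·(-1)·(-2)·(-3)] = -24
L_2(9) = (6)·(5)·(3)·(2)/[(2)·(1)·(-1)·(-2)] = 45
L_3(9) = (6)·(5)·(4)·(2)/[(3)·(2)·(1)·(-1)] = -40
L_4(9) = (6)·(5)·(4)·(3)/[(4)·(3)·(2)·(1)] = 15
Sum: (-3)·(5) + 8·(-24) + 1·(45) + 4·(-40) + (-5)·(15) = -397

-397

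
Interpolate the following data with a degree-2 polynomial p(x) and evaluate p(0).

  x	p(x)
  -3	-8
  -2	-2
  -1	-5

Using Newton's divided-difference form:
p[-3,-2] = (-2 - (-8)) / (-2 - (-3)) = 6
p[-2,-1] = (-5 - (-2)) / (-1 - (-2)) = -3
p[-3,-2,-1] = (-3 - 6) / (-1 - (-3)) = -9/2
p(0) = -8 + 6·(3) + (-9/2)·(3)·(2) = -17

-17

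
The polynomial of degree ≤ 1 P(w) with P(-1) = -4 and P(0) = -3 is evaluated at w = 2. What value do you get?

-1

L_0(2) = (2)/[(-1)] = -2
L_1(2) = (3)/[(1)] = 3
Sum: (-4)·(-2) + (-3)·(3) = -1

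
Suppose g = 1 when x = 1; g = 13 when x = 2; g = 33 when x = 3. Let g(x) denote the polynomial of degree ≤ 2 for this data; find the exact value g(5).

97

Using Newton's divided-difference form:
g[1,2] = (13 - 1) / (2 - 1) = 12
g[2,3] = (33 - 13) / (3 - 2) = 20
g[1,2,3] = (20 - 12) / (3 - 1) = 4
g(5) = 1 + 12·(4) + 4·(4)·(3) = 97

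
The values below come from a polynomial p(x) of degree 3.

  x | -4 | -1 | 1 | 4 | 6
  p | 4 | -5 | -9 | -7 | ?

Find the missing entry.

31/12

The 4 known values determine p uniquely (degree ≤ 3).
Evaluate each Lagrange basis at x = 6:
L_0(6) = (7)·(5)·(2)/[(-3)·(-5)·(-8)] = -7/12
L_1(6) = (10)·(5)·(2)/[(3)·(-2)·(-5)] = 10/3
L_2(6) = (10)·(7)·(2)/[(5)·(2)·(-3)] = -14/3
L_3(6) = (10)·(7)·(5)/[(8)·(5)·(3)] = 35/12
Sum: 4·(-7/12) + (-5)·(10/3) + (-9)·(-14/3) + (-7)·(35/12) = 31/12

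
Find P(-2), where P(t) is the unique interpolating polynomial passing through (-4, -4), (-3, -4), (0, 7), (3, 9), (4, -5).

Evaluate each Lagrange basis at t = -2:
L_0(-2) = (1)·(-2)·(-5)·(-6)/[(-1)·(-4)·(-7)·(-8)] = -15/56
L_1(-2) = (2)·(-2)·(-5)·(-6)/[(1)·(-3)·(-6)·(-7)] = 20/21
L_2(-2) = (2)·(1)·(-5)·(-6)/[(4)·(3)·(-3)·(-4)] = 5/12
L_3(-2) = (2)·(1)·(-2)·(-6)/[(7)·(6)·(3)·(-1)] = -4/21
L_4(-2) = (2)·(1)·(-2)·(-5)/[(8)·(7)·(4)·(1)] = 5/56
Sum: (-4)·(-15/56) + (-4)·(20/21) + 7·(5/12) + 9·(-4/21) + (-5)·(5/56) = -111/56

-111/56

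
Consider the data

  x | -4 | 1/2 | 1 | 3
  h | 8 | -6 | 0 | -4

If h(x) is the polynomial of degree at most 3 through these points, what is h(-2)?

-668/21

Using Newton's divided-difference form:
h[-4,1/2] = (-6 - 8) / (1/2 - (-4)) = -28/9
h[1/2,1] = (0 - (-6)) / (1 - 1/2) = 12
h[1,3] = (-4 - 0) / (3 - 1) = -2
h[-4,1/2,1] = (12 - (-28/9)) / (1 - (-4)) = 136/45
h[1/2,1,3] = (-2 - 12) / (3 - 1/2) = -28/5
h[-4,1/2,1,3] = (-28/5 - 136/45) / (3 - (-4)) = -388/315
h(-2) = 8 + (-28/9)·(2) + (136/45)·(2)·(-5/2) + (-388/315)·(2)·(-5/2)·(-3) = -668/21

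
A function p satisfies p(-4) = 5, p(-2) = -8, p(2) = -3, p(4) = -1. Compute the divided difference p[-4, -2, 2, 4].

-1/6

p[-4,-2] = (-8 - 5) / (-2 - (-4)) = -13/2
p[-2,2] = (-3 - (-8)) / (2 - (-2)) = 5/4
p[2,4] = (-1 - (-3)) / (4 - 2) = 1
p[-4,-2,2] = (5/4 - (-13/2)) / (2 - (-4)) = 31/24
p[-2,2,4] = (1 - 5/4) / (4 - (-2)) = -1/24
p[-4,-2,2,4] = (-1/24 - 31/24) / (4 - (-4)) = -1/6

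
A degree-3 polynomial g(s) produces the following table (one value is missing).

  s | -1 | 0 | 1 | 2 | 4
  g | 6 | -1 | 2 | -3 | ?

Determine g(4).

The 4 known values determine g uniquely (degree ≤ 3).
L_0(4) = (4)·(3)·(2)/[(-1)·(-2)·(-3)] = -4
L_1(4) = (5)·(3)·(2)/[(1)·(-1)·(-2)] = 15
L_2(4) = (5)·(4)·(2)/[(2)·(1)·(-1)] = -20
L_3(4) = (5)·(4)·(3)/[(3)·(2)·(1)] = 10
Sum: 6·(-4) + (-1)·(15) + 2·(-20) + (-3)·(10) = -109

-109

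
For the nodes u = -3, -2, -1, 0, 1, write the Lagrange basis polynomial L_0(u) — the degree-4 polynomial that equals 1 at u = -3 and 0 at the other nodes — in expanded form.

L_0(u) = (u + 2)(u + 1)u(u - 1) / [(-1)·(-2)·(-3)·(-4)]
       = (u^4 + 2u^3 - u^2 - 2u) / (24)

L_0(u) = (1/24)u^4 + (1/12)u^3 - (1/24)u^2 - (1/12)u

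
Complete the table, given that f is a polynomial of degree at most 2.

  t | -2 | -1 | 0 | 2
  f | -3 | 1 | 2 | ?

-5

The 3 known values determine f uniquely (degree ≤ 2).
Evaluate each Lagrange basis at t = 2:
L_0(2) = (3)·(2)/[(-1)·(-2)] = 3
L_1(2) = (4)·(2)/[(1)·(-1)] = -8
L_2(2) = (4)·(3)/[(2)·(1)] = 6
Sum: (-3)·(3) + 1·(-8) + 2·(6) = -5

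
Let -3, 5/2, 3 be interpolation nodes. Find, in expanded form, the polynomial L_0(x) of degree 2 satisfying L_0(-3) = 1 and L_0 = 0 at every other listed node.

L_0(x) = (1/33)x^2 - (1/6)x + 5/22

L_0(x) = (x - 5/2)(x - 3) / [(-11/2)·(-6)]
       = (x^2 - (11/2)x + 15/2) / (33)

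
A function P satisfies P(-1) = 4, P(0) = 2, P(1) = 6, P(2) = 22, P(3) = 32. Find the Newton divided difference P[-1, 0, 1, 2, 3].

P[-1,0] = (2 - 4) / (0 - (-1)) = -2
P[0,1] = (6 - 2) / (1 - 0) = 4
P[1,2] = (22 - 6) / (2 - 1) = 16
P[2,3] = (32 - 22) / (3 - 2) = 10
P[-1,0,1] = (4 - (-2)) / (1 - (-1)) = 3
P[0,1,2] = (16 - 4) / (2 - 0) = 6
P[1,2,3] = (10 - 16) / (3 - 1) = -3
P[-1,0,1,2] = (6 - 3) / (2 - (-1)) = 1
P[0,1,2,3] = (-3 - 6) / (3 - 0) = -3
P[-1,0,1,2,3] = (-3 - 1) / (3 - (-1)) = -1

-1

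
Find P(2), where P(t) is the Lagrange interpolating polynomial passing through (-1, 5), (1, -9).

-16

Evaluate each Lagrange basis at t = 2:
L_0(2) = (1)/[(-2)] = -1/2
L_1(2) = (3)/[(2)] = 3/2
Sum: 5·(-1/2) + (-9)·(3/2) = -16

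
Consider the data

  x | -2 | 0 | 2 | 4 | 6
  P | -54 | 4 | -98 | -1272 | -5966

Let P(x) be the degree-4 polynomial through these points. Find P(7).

-10818

Using Newton's divided-difference form:
P[-2,0] = (4 - (-54)) / (0 - (-2)) = 29
P[0,2] = (-98 - 4) / (2 - 0) = -51
P[2,4] = (-1272 - (-98)) / (4 - 2) = -587
P[4,6] = (-5966 - (-1272)) / (6 - 4) = -2347
P[-2,0,2] = (-51 - 29) / (2 - (-2)) = -20
P[0,2,4] = (-587 - (-51)) / (4 - 0) = -134
P[2,4,6] = (-2347 - (-587)) / (6 - 2) = -440
P[-2,0,2,4] = (-134 - (-20)) / (4 - (-2)) = -19
P[0,2,4,6] = (-440 - (-134)) / (6 - 0) = -51
P[-2,0,2,4,6] = (-51 - (-19)) / (6 - (-2)) = -4
P(7) = -54 + 29·(9) + (-20)·(9)·(7) + (-19)·(9)·(7)·(5) + (-4)·(9)·(7)·(5)·(3) = -10818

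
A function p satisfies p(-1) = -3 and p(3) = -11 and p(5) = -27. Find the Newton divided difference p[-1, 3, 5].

p[-1,3] = (-11 - (-3)) / (3 - (-1)) = -2
p[3,5] = (-27 - (-11)) / (5 - 3) = -8
p[-1,3,5] = (-8 - (-2)) / (5 - (-1)) = -1

-1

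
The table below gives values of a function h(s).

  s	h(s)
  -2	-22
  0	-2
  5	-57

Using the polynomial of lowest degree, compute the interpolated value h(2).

Evaluate each Lagrange basis at s = 2:
L_0(2) = (2)·(-3)/[(-2)·(-7)] = -3/7
L_1(2) = (4)·(-3)/[(2)·(-5)] = 6/5
L_2(2) = (4)·(2)/[(7)·(5)] = 8/35
Sum: (-22)·(-3/7) + (-2)·(6/5) + (-57)·(8/35) = -6

-6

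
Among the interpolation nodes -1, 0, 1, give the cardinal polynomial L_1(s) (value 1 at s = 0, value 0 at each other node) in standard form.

L_1(s) = (s + 1)(s - 1) / [(1)·(-1)]
       = (s^2 - 1) / (-1)

L_1(s) = -s^2 + 1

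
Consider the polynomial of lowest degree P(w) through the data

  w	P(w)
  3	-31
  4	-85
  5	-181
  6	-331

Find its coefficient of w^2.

3

Build the Lagrange basis polynomials:
L_0(w) = (w - 4)(w - 5)(w - 6) / [-6] = -(1/6)w^3 + (5/2)w^2 - (37/3)w + 20
L_1(w) = (w - 3)(w - 5)(w - 6) / [2] = (1/2)w^3 - 7w^2 + (63/2)w - 45
L_2(w) = (w - 3)(w - 4)(w - 6) / [-2] = -(1/2)w^3 + (13/2)w^2 - 27w + 36
L_3(w) = (w - 3)(w - 4)(w - 5) / [6] = (1/6)w^3 - 2w^2 + (47/6)w - 10
P(w) = (-31)·L_0 + (-85)·L_1 + (-181)·L_2 + (-331)·L_3
Only the coefficient of w^2 is needed; take it from each L_i and combine:
(-31)·(5/2) + (-85)·(-7) + (-181)·(13/2) + (-331)·(-2) = 3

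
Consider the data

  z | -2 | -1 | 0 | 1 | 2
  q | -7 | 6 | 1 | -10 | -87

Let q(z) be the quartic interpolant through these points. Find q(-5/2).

Using Newton's divided-difference form:
q[-2,-1] = (6 - (-7)) / (-1 - (-2)) = 13
q[-1,0] = (1 - 6) / (0 - (-1)) = -5
q[0,1] = (-10 - 1) / (1 - 0) = -11
q[1,2] = (-87 - (-10)) / (2 - 1) = -77
q[-2,-1,0] = (-5 - 13) / (0 - (-2)) = -9
q[-1,0,1] = (-11 - (-5)) / (1 - (-1)) = -3
q[0,1,2] = (-77 - (-11)) / (2 - 0) = -33
q[-2,-1,0,1] = (-3 - (-9)) / (1 - (-2)) = 2
q[-1,0,1,2] = (-33 - (-3)) / (2 - (-1)) = -10
q[-2,-1,0,1,2] = (-10 - 2) / (2 - (-2)) = -3
q(-5/2) = -7 + 13·(-1/2) + (-9)·(-1/2)·(-3/2) + 2·(-1/2)·(-3/2)·(-5/2) + (-3)·(-1/2)·(-3/2)·(-5/2)·(-7/2) = -699/16

-699/16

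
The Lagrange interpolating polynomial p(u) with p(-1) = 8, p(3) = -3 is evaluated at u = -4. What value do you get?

65/4

Evaluate each Lagrange basis at u = -4:
L_0(-4) = (-7)/[(-4)] = 7/4
L_1(-4) = (-3)/[(4)] = -3/4
Sum: 8·(7/4) + (-3)·(-3/4) = 65/4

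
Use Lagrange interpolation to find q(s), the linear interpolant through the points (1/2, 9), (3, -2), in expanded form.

Build the Lagrange basis polynomials:
L_0(s) = (s - 3) / [-5/2] = -(2/5)s + 6/5
L_1(s) = (s - 1/2) / [5/2] = (2/5)s - 1/5
q(s) = 9·L_0 + (-2)·L_1
  9·L_0(s) = -(18/5)s + 54/5
  (-2)·L_1(s) = -(4/5)s + 2/5
Adding term by term: -(22/5)s + 56/5

q(s) = -(22/5)s + 56/5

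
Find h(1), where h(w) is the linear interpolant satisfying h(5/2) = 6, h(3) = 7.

Evaluate each Lagrange basis at w = 1:
L_0(1) = (-2)/[(-1/2)] = 4
L_1(1) = (-3/2)/[(1/2)] = -3
Sum: 6·(4) + 7·(-3) = 3

3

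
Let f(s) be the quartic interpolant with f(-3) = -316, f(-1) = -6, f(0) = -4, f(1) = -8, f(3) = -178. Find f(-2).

Evaluate each Lagrange basis at s = -2:
L_0(-2) = (-1)·(-2)·(-3)·(-5)/[(-2)·(-3)·(-4)·(-6)] = 5/24
L_1(-2) = (1)·(-2)·(-3)·(-5)/[(2)·(-1)·(-2)·(-4)] = 15/8
L_2(-2) = (1)·(-1)·(-3)·(-5)/[(3)·(1)·(-1)·(-3)] = -5/3
L_3(-2) = (1)·(-1)·(-2)·(-5)/[(4)·(2)·(1)·(-2)] = 5/8
L_4(-2) = (1)·(-1)·(-2)·(-3)/[(6)·(4)·(3)·(2)] = -1/24
Sum: (-316)·(5/24) + (-6)·(15/8) + (-4)·(-5/3) + (-8)·(5/8) + (-178)·(-1/24) = -68

-68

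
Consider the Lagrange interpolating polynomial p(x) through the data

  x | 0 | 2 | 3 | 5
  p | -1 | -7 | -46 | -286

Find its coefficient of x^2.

3

L_0(x) = (x - 2)(x - 3)(x - 5) / [-30] = -(1/30)x^3 + (1/3)x^2 - (31/30)x + 1
L_1(x) = x(x - 3)(x - 5) / [6] = (1/6)x^3 - (4/3)x^2 + (5/2)x
L_2(x) = x(x - 2)(x - 5) / [-6] = -(1/6)x^3 + (7/6)x^2 - (5/3)x
L_3(x) = x(x - 2)(x - 3) / [30] = (1/30)x^3 - (1/6)x^2 + (1/5)x
p(x) = (-1)·L_0 + (-7)·L_1 + (-46)·L_2 + (-286)·L_3
Only the coefficient of x^2 is needed; take it from each L_i and combine:
(-1)·(1/3) + (-7)·(-4/3) + (-46)·(7/6) + (-286)·(-1/6) = 3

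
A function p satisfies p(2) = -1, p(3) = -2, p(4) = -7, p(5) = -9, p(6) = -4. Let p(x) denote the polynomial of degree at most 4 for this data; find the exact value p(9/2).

-1113/128

Evaluate each Lagrange basis at x = 9/2:
L_0(9/2) = (3/2)·(1/2)·(-1/2)·(-3/2)/[(-1)·(-2)·(-3)·(-4)] = 3/128
L_1(9/2) = (5/2)·(1/2)·(-1/2)·(-3/2)/[(1)·(-1)·(-2)·(-3)] = -5/32
L_2(9/2) = (5/2)·(3/2)·(-1/2)·(-3/2)/[(2)·(1)·(-1)·(-2)] = 45/64
L_3(9/2) = (5/2)·(3/2)·(1/2)·(-3/2)/[(3)·(2)·(1)·(-1)] = 15/32
L_4(9/2) = (5/2)·(3/2)·(1/2)·(-1/2)/[(4)·(3)·(2)·(1)] = -5/128
Sum: (-1)·(3/128) + (-2)·(-5/32) + (-7)·(45/64) + (-9)·(15/32) + (-4)·(-5/128) = -1113/128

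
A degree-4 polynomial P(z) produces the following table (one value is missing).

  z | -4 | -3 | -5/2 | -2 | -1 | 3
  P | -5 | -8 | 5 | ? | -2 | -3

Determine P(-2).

The 5 known values determine P uniquely (degree ≤ 4).
Evaluate each Lagrange basis at z = -2:
L_0(-2) = (1)·(1/2)·(-1)·(-5)/[(-1)·(-3/2)·(-3)·(-7)] = 5/63
L_1(-2) = (2)·(1/2)·(-1)·(-5)/[(1)·(-1/2)·(-2)·(-6)] = -5/6
L_2(-2) = (2)·(1)·(-1)·(-5)/[(3/2)·(1/2)·(-3/2)·(-11/2)] = 160/99
L_3(-2) = (2)·(1)·(1/2)·(-5)/[(3)·(2)·(3/2)·(-4)] = 5/36
L_4(-2) = (2)·(1)·(1/2)·(-1)/[(7)·(6)·(11/2)·(4)] = -1/924
Sum: (-5)·(5/63) + (-8)·(-5/6) + 5·(160/99) + (-2)·(5/36) + (-3)·(-1/924) = 39019/2772

39019/2772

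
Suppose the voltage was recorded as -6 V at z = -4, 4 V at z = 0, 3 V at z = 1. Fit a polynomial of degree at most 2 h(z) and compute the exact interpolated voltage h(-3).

L_0(-3) = (-3)·(-4)/[(-4)·(-5)] = 3/5
L_1(-3) = (1)·(-4)/[(4)·(-1)] = 1
L_2(-3) = (1)·(-3)/[(5)·(1)] = -3/5
Sum: (-6)·(3/5) + 4·(1) + 3·(-3/5) = -7/5

-7/5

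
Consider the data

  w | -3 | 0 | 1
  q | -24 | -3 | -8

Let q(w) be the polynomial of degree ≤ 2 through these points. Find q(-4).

-43

Evaluate each Lagrange basis at w = -4:
L_0(-4) = (-4)·(-5)/[(-3)·(-4)] = 5/3
L_1(-4) = (-1)·(-5)/[(3)·(-1)] = -5/3
L_2(-4) = (-1)·(-4)/[(4)·(1)] = 1
Sum: (-24)·(5/3) + (-3)·(-5/3) + (-8)·(1) = -43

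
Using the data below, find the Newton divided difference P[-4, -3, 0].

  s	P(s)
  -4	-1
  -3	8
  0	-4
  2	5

-13/4

P[-4,-3] = (8 - (-1)) / (-3 - (-4)) = 9
P[-3,0] = (-4 - 8) / (0 - (-3)) = -4
P[-4,-3,0] = (-4 - 9) / (0 - (-4)) = -13/4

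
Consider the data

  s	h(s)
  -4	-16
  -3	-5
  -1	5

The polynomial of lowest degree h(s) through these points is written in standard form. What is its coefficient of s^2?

-2

The leading coefficient equals the top divided difference h[-4,-3,-1].
h[-4,-3] = (-5 - (-16)) / (-3 - (-4)) = 11
h[-3,-1] = (5 - (-5)) / (-1 - (-3)) = 5
h[-4,-3,-1] = (5 - 11) / (-1 - (-4)) = -2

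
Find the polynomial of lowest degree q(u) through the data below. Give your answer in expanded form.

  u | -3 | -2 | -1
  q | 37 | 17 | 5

Build the Lagrange basis polynomials:
L_0(u) = (u + 2)(u + 1) / [2] = (1/2)u^2 + (3/2)u + 1
L_1(u) = (u + 3)(u + 1) / [-1] = -u^2 - 4u - 3
L_2(u) = (u + 3)(u + 2) / [2] = (1/2)u^2 + (5/2)u + 3
q(u) = 37·L_0 + 17·L_1 + 5·L_2
  37·L_0(u) = (37/2)u^2 + (111/2)u + 37
  17·L_1(u) = -17u^2 - 68u - 51
  5·L_2(u) = (5/2)u^2 + (25/2)u + 15
Adding term by term: 4u^2 + 1

q(u) = 4u^2 + 1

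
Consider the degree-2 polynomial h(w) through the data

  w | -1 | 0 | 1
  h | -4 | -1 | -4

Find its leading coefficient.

-3

The leading coefficient equals the top divided difference h[-1,0,1].
h[-1,0] = (-1 - (-4)) / (0 - (-1)) = 3
h[0,1] = (-4 - (-1)) / (1 - 0) = -3
h[-1,0,1] = (-3 - 3) / (1 - (-1)) = -3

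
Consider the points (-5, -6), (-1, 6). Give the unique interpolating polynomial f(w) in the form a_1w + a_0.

Build the Lagrange basis polynomials:
L_0(w) = (w + 1) / [-4] = -(1/4)w - 1/4
L_1(w) = (w + 5) / [4] = (1/4)w + 5/4
f(w) = (-6)·L_0 + 6·L_1
  (-6)·L_0(w) = (3/2)w + 3/2
  6·L_1(w) = (3/2)w + 15/2
Adding term by term: 3w + 9

f(w) = 3w + 9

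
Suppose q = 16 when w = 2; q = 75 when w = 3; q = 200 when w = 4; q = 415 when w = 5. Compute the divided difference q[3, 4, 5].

45

q[3,4] = (200 - 75) / (4 - 3) = 125
q[4,5] = (415 - 200) / (5 - 4) = 215
q[3,4,5] = (215 - 125) / (5 - 3) = 45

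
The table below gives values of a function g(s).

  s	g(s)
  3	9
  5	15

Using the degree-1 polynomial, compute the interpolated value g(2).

Evaluate each Lagrange basis at s = 2:
L_0(2) = (-3)/[(-2)] = 3/2
L_1(2) = (-1)/[(2)] = -1/2
Sum: 9·(3/2) + 15·(-1/2) = 6

6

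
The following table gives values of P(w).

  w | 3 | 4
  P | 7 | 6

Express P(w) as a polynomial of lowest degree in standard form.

Build the Lagrange basis polynomials:
L_0(w) = (w - 4) / [-1] = -w + 4
L_1(w) = (w - 3) / [1] = w - 3
P(w) = 7·L_0 + 6·L_1
  7·L_0(w) = -7w + 28
  6·L_1(w) = 6w - 18
Adding term by term: -w + 10

P(w) = -w + 10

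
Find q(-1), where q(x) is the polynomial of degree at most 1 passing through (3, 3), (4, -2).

L_0(-1) = (-5)/[(-1)] = 5
L_1(-1) = (-4)/[(1)] = -4
Sum: 3·(5) + (-2)·(-4) = 23

23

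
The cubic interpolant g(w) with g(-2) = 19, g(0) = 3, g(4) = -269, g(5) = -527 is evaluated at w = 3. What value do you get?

L_0(3) = (3)·(-1)·(-2)/[(-2)·(-6)·(-7)] = -1/14
L_1(3) = (5)·(-1)·(-2)/[(2)·(-4)·(-5)] = 1/4
L_2(3) = (5)·(3)·(-2)/[(6)·(4)·(-1)] = 5/4
L_3(3) = (5)·(3)·(-1)/[(7)·(5)·(1)] = -3/7
Sum: 19·(-1/14) + 3·(1/4) + (-269)·(5/4) + (-527)·(-3/7) = -111

-111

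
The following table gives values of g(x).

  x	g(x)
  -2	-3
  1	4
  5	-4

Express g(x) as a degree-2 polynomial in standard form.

Build the Lagrange basis polynomials:
L_0(x) = (x - 1)(x - 5) / [21] = (1/21)x^2 - (2/7)x + 5/21
L_1(x) = (x + 2)(x - 5) / [-12] = -(1/12)x^2 + (1/4)x + 5/6
L_2(x) = (x + 2)(x - 1) / [28] = (1/28)x^2 + (1/28)x - 1/14
g(x) = (-3)·L_0 + 4·L_1 + (-4)·L_2
  (-3)·L_0(x) = -(1/7)x^2 + (6/7)x - 5/7
  4·L_1(x) = -(1/3)x^2 + x + 10/3
  (-4)·L_2(x) = -(1/7)x^2 - (1/7)x + 2/7
Adding term by term: -(13/21)x^2 + (12/7)x + 61/21

g(x) = -(13/21)x^2 + (12/7)x + 61/21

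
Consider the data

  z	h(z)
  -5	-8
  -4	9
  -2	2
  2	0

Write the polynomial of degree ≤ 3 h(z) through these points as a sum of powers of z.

Build the Lagrange basis polynomials:
L_0(z) = (z + 4)(z + 2)(z - 2) / [-21] = -(1/21)z^3 - (4/21)z^2 + (4/21)z + 16/21
L_1(z) = (z + 5)(z + 2)(z - 2) / [12] = (1/12)z^3 + (5/12)z^2 - (1/3)z - 5/3
L_2(z) = (z + 5)(z + 4)(z - 2) / [-24] = -(1/24)z^3 - (7/24)z^2 - (1/12)z + 5/3
L_3(z) = (z + 5)(z + 4)(z + 2) / [168] = (1/168)z^3 + (11/168)z^2 + (19/84)z + 5/21
h(z) = (-8)·L_0 + 9·L_1 + 2·L_2 + 0·L_3
  (-8)·L_0(z) = (8/21)z^3 + (32/21)z^2 - (32/21)z - 128/21
  9·L_1(z) = (3/4)z^3 + (15/4)z^2 - 3z - 15
  2·L_2(z) = -(1/12)z^3 - (7/12)z^2 - (1/6)z + 10/3
  0·L_3(z) = 0
Adding term by term: (22/21)z^3 + (197/42)z^2 - (197/42)z - 373/21

h(z) = (22/21)z^3 + (197/42)z^2 - (197/42)z - 373/21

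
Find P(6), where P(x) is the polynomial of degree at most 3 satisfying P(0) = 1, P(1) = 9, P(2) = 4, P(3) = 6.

Evaluate each Lagrange basis at x = 6:
L_0(6) = (5)·(4)·(3)/[(-1)·(-2)·(-3)] = -10
L_1(6) = (6)·(4)·(3)/[(1)·(-1)·(-2)] = 36
L_2(6) = (6)·(5)·(3)/[(2)·(1)·(-1)] = -45
L_3(6) = (6)·(5)·(4)/[(3)·(2)·(1)] = 20
Sum: 1·(-10) + 9·(36) + 4·(-45) + 6·(20) = 254

254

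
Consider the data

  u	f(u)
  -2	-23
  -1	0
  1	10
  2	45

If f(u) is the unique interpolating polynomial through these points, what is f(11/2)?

1469/2

Evaluate each Lagrange basis at u = 11/2:
L_0(11/2) = (13/2)·(9/2)·(7/2)/[(-1)·(-3)·(-4)] = -273/32
L_1(11/2) = (15/2)·(9/2)·(7/2)/[(1)·(-2)·(-3)] = 315/16
L_2(11/2) = (15/2)·(13/2)·(7/2)/[(3)·(2)·(-1)] = -455/16
L_3(11/2) = (15/2)·(13/2)·(9/2)/[(4)·(3)·(1)] = 585/32
Sum: (-23)·(-273/32) + 0 + 10·(-455/16) + 45·(585/32) = 1469/2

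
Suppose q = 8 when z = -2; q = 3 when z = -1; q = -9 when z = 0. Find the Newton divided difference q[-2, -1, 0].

q[-2,-1] = (3 - 8) / (-1 - (-2)) = -5
q[-1,0] = (-9 - 3) / (0 - (-1)) = -12
q[-2,-1,0] = (-12 - (-5)) / (0 - (-2)) = -7/2

-7/2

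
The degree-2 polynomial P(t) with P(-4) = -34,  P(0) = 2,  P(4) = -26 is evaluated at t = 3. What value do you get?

-13

Using Newton's divided-difference form:
P[-4,0] = (2 - (-34)) / (0 - (-4)) = 9
P[0,4] = (-26 - 2) / (4 - 0) = -7
P[-4,0,4] = (-7 - 9) / (4 - (-4)) = -2
P(3) = -34 + 9·(7) + (-2)·(7)·(3) = -13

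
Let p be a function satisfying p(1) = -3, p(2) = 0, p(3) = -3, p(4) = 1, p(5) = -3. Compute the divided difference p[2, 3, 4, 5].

p[2,3] = (-3 - 0) / (3 - 2) = -3
p[3,4] = (1 - (-3)) / (4 - 3) = 4
p[4,5] = (-3 - 1) / (5 - 4) = -4
p[2,3,4] = (4 - (-3)) / (4 - 2) = 7/2
p[3,4,5] = (-4 - 4) / (5 - 3) = -4
p[2,3,4,5] = (-4 - 7/2) / (5 - 2) = -5/2

-5/2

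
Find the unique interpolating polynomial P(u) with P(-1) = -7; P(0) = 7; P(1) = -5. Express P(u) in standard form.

L_0(u) = u(u - 1) / [2] = (1/2)u^2 - (1/2)u
L_1(u) = (u + 1)(u - 1) / [-1] = -u^2 + 1
L_2(u) = (u + 1)u / [2] = (1/2)u^2 + (1/2)u
P(u) = (-7)·L_0 + 7·L_1 + (-5)·L_2
  (-7)·L_0(u) = -(7/2)u^2 + (7/2)u
  7·L_1(u) = -7u^2 + 7
  (-5)·L_2(u) = -(5/2)u^2 - (5/2)u
Adding term by term: -13u^2 + u + 7

P(u) = -13u^2 + u + 7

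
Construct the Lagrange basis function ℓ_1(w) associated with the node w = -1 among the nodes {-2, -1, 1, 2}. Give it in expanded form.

ℓ_1(w) = (w + 2)(w - 1)(w - 2) / [(1)·(-2)·(-3)]
       = (w^3 - w^2 - 4w + 4) / (6)

ℓ_1(w) = (1/6)w^3 - (1/6)w^2 - (2/3)w + 2/3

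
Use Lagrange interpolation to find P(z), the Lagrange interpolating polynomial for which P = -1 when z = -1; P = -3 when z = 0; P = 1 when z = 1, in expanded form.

L_0(z) = z(z - 1) / [2] = (1/2)z^2 - (1/2)z
L_1(z) = (z + 1)(z - 1) / [-1] = -z^2 + 1
L_2(z) = (z + 1)z / [2] = (1/2)z^2 + (1/2)z
P(z) = (-1)·L_0 + (-3)·L_1 + 1·L_2
  (-1)·L_0(z) = -(1/2)z^2 + (1/2)z
  (-3)·L_1(z) = 3z^2 - 3
  1·L_2(z) = (1/2)z^2 + (1/2)z
Adding term by term: 3z^2 + z - 3

P(z) = 3z^2 + z - 3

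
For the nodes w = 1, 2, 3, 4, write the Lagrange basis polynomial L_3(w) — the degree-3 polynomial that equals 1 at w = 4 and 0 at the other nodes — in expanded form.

L_3(w) = (1/6)w^3 - w^2 + (11/6)w - 1

L_3(w) = (w - 1)(w - 2)(w - 3) / [(3)·(2)·(1)]
       = (w^3 - 6w^2 + 11w - 6) / (6)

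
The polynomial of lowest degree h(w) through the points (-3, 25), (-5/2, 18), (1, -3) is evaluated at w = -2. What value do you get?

12

Evaluate each Lagrange basis at w = -2:
L_0(-2) = (1/2)·(-3)/[(-1/2)·(-4)] = -3/4
L_1(-2) = (1)·(-3)/[(1/2)·(-7/2)] = 12/7
L_2(-2) = (1)·(1/2)/[(4)·(7/2)] = 1/28
Sum: 25·(-3/4) + 18·(12/7) + (-3)·(1/28) = 12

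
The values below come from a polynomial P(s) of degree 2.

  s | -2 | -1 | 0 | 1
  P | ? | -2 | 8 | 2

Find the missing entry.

The 3 known values determine P uniquely (degree ≤ 2).
L_0(-2) = (-2)·(-3)/[(-1)·(-2)] = 3
L_1(-2) = (-1)·(-3)/[(1)·(-1)] = -3
L_2(-2) = (-1)·(-2)/[(2)·(1)] = 1
Sum: (-2)·(3) + 8·(-3) + 2·(1) = -28

-28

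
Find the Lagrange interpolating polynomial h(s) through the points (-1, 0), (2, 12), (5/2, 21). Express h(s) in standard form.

h(s) = 4s^2 - 4

Build the Lagrange basis polynomials:
L_0(s) = (s - 2)(s - 5/2) / [21/2] = (2/21)s^2 - (3/7)s + 10/21
L_1(s) = (s + 1)(s - 5/2) / [-3/2] = -(2/3)s^2 + s + 5/3
L_2(s) = (s + 1)(s - 2) / [7/4] = (4/7)s^2 - (4/7)s - 8/7
h(s) = 0·L_0 + 12·L_1 + 21·L_2
  0·L_0(s) = 0
  12·L_1(s) = -8s^2 + 12s + 20
  21·L_2(s) = 12s^2 - 12s - 24
Adding term by term: 4s^2 - 4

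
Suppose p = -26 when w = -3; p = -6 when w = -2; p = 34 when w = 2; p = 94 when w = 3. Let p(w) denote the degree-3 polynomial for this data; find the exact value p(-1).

-2

Using Newton's divided-difference form:
p[-3,-2] = (-6 - (-26)) / (-2 - (-3)) = 20
p[-2,2] = (34 - (-6)) / (2 - (-2)) = 10
p[2,3] = (94 - 34) / (3 - 2) = 60
p[-3,-2,2] = (10 - 20) / (2 - (-3)) = -2
p[-2,2,3] = (60 - 10) / (3 - (-2)) = 10
p[-3,-2,2,3] = (10 - (-2)) / (3 - (-3)) = 2
p(-1) = -26 + 20·(2) + (-2)·(2)·(1) + 2·(2)·(1)·(-3) = -2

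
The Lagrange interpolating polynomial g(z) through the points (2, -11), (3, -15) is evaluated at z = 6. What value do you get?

-27

Evaluate each Lagrange basis at z = 6:
L_0(6) = (3)/[(-1)] = -3
L_1(6) = (4)/[(1)] = 4
Sum: (-11)·(-3) + (-15)·(4) = -27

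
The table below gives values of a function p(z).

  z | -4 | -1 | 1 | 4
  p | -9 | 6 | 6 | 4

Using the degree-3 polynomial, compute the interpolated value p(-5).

-103/5

L_0(-5) = (-4)·(-6)·(-9)/[(-3)·(-5)·(-8)] = 9/5
L_1(-5) = (-1)·(-6)·(-9)/[(3)·(-2)·(-5)] = -9/5
L_2(-5) = (-1)·(-4)·(-9)/[(5)·(2)·(-3)] = 6/5
L_3(-5) = (-1)·(-4)·(-6)/[(8)·(5)·(3)] = -1/5
Sum: (-9)·(9/5) + 6·(-9/5) + 6·(6/5) + 4·(-1/5) = -103/5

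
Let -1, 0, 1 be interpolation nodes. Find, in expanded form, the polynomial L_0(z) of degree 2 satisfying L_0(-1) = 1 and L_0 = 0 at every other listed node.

L_0(z) = (1/2)z^2 - (1/2)z

L_0(z) = z(z - 1) / [(-1)·(-2)]
       = (z^2 - z) / (2)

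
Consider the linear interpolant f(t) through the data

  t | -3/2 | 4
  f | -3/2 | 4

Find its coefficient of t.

The leading coefficient equals the top divided difference f[-3/2,4].
f[-3/2,4] = (4 - (-3/2)) / (4 - (-3/2)) = 1

1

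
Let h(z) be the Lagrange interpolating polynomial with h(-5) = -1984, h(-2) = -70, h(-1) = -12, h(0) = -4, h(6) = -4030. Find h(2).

-66

L_0(2) = (4)·(3)·(2)·(-4)/[(-3)·(-4)·(-5)·(-11)] = -8/55
L_1(2) = (7)·(3)·(2)·(-4)/[(3)·(-1)·(-2)·(-8)] = 7/2
L_2(2) = (7)·(4)·(2)·(-4)/[(4)·(1)·(-1)·(-7)] = -8
L_3(2) = (7)·(4)·(3)·(-4)/[(5)·(2)·(1)·(-6)] = 28/5
L_4(2) = (7)·(4)·(3)·(2)/[(11)·(8)·(7)·(6)] = 1/22
Sum: (-1984)·(-8/55) + (-70)·(7/2) + (-12)·(-8) + (-4)·(28/5) + (-4030)·(1/22) = -66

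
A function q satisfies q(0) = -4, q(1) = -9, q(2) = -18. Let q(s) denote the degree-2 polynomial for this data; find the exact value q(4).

L_0(4) = (3)·(2)/[(-1)·(-2)] = 3
L_1(4) = (4)·(2)/[(1)·(-1)] = -8
L_2(4) = (4)·(3)/[(2)·(1)] = 6
Sum: (-4)·(3) + (-9)·(-8) + (-18)·(6) = -48

-48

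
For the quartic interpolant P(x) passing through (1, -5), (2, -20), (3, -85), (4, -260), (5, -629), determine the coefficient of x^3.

Build the Lagrange basis polynomials:
L_0(x) = (x - 2)(x - 3)(x - 4)(x - 5) / [24] = (1/24)x^4 - (7/12)x^3 + (71/24)x^2 - (77/12)x + 5
L_1(x) = (x - 1)(x - 3)(x - 4)(x - 5) / [-6] = -(1/6)x^4 + (13/6)x^3 - (59/6)x^2 + (107/6)x - 10
L_2(x) = (x - 1)(x - 2)(x - 4)(x - 5) / [4] = (1/4)x^4 - 3x^3 + (49/4)x^2 - (39/2)x + 10
L_3(x) = (x - 1)(x - 2)(x - 3)(x - 5) / [-6] = -(1/6)x^4 + (11/6)x^3 - (41/6)x^2 + (61/6)x - 5
L_4(x) = (x - 1)(x - 2)(x - 3)(x - 4) / [24] = (1/24)x^4 - (5/12)x^3 + (35/24)x^2 - (25/12)x + 1
P(x) = (-5)·L_0 + (-20)·L_1 + (-85)·L_2 + (-260)·L_3 + (-629)·L_4
Only the coefficient of x^3 is needed; take it from each L_i and combine:
(-5)·(-7/12) + (-20)·(13/6) + (-85)·(-3) + (-260)·(11/6) + (-629)·(-5/12) = 0

0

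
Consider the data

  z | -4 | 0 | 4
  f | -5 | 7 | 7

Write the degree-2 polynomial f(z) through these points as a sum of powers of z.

f(z) = -(3/8)z^2 + (3/2)z + 7

Newton's divided differences:
f[-4,0] = (7 - (-5)) / (0 - (-4)) = 3
f[0,4] = (7 - 7) / (4 - 0) = 0
f[-4,0,4] = (0 - 3) / (4 - (-4)) = -3/8
f(z) = -5 + 3·(z + 4) + (-3/8)·(z + 4)z
Expanding: f(z) = -(3/8)z^2 + (3/2)z + 7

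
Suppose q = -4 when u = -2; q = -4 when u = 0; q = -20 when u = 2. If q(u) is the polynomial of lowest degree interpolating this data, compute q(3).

Using Newton's divided-difference form:
q[-2,0] = (-4 - (-4)) / (0 - (-2)) = 0
q[0,2] = (-20 - (-4)) / (2 - 0) = -8
q[-2,0,2] = (-8 - 0) / (2 - (-2)) = -2
q(3) = -4 + 0·(5) + (-2)·(5)·(3) = -34

-34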